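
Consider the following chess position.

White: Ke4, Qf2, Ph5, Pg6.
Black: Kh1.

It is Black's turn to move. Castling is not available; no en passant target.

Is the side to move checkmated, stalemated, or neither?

stalemate

Black to move; black king on h1.
In check: no.
King squares — g1: attacked by Qf2; g2: attacked by Qf2; h2: attacked by Qf2.
Legal moves for Black: none.
Not in check and no legal moves → stalemate.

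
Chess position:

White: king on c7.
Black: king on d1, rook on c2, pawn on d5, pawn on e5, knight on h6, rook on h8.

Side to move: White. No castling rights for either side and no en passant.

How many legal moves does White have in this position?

4

White to move; king on c7.
In check: yes, from the black rook on c2.
Legal moves: Kd7, Kb7, Kd6, Kb6.
Count: 4.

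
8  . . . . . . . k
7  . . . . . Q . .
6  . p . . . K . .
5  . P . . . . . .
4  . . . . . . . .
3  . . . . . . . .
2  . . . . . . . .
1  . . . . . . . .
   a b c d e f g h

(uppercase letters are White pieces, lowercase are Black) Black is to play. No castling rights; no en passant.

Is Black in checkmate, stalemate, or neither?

Black to move; black king on h8.
In check: no.
King squares — g7: attacked by Kf6; h7: attacked by Qf7; g8: attacked by Qf7.
Legal moves for Black: none.
Not in check and no legal moves → stalemate.

stalemate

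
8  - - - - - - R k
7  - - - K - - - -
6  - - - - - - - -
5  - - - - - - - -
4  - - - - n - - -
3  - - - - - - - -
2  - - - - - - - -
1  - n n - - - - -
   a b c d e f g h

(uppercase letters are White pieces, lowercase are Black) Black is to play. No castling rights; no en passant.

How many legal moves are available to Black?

Black to move; king on h8.
In check: yes, from the white rook on g8.
Legal moves: Kxg8, Kh7.
Count: 2.

2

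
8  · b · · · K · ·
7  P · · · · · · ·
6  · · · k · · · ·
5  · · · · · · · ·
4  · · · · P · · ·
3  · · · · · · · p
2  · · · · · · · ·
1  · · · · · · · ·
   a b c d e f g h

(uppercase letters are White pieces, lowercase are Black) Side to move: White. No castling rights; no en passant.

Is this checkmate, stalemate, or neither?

White to move; white king on f8.
In check: no.
Legal moves for White: Kg8, Ke8, Kg7, Kf7, axb8=Q+, axb8=R, axb8=B+, axb8=N, a8=Q, a8=R, a8=B, a8=N, e5+.
White has 13 legal moves and is not in check → neither.

neither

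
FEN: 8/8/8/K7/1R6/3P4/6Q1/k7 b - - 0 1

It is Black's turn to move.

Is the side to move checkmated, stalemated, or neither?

stalemate

Black to move; black king on a1.
In check: no.
King squares — b1: attacked by Rb4; a2: attacked by Qg2; b2: attacked by Qg2.
Legal moves for Black: none.
Not in check and no legal moves → stalemate.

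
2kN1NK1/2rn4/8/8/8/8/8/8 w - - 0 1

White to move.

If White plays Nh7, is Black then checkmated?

no

After Nh7: black king on c8; in check: no.
Black is not in check, so this cannot be checkmate.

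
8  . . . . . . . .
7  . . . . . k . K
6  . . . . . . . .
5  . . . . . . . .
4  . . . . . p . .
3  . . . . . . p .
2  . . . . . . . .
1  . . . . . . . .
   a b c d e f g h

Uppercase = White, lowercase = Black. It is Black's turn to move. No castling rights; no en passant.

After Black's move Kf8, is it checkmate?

After Kf8: white king on h7; in check: no.
White is not in check, so this cannot be checkmate.

no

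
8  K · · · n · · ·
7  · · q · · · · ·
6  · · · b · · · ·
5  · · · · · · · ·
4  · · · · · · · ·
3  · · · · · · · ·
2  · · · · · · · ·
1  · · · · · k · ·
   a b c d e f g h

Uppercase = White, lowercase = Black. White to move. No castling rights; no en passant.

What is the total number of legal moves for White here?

0

White to move; king on a8.
In check: no.
Legal moves: none.
Count: 0.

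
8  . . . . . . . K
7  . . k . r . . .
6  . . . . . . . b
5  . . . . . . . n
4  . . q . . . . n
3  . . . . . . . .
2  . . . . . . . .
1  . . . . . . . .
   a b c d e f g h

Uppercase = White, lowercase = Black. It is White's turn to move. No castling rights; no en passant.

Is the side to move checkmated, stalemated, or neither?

stalemate

White to move; white king on h8.
In check: no.
King squares — g7: attacked by Nh5; h7: attacked by Re7; g8: attacked by Qc4.
Legal moves for White: none.
Not in check and no legal moves → stalemate.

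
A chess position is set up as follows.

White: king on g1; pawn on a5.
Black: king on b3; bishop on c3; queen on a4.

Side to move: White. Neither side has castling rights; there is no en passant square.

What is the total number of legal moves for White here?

White to move; king on g1.
In check: no.
Legal moves: Kh2, Kg2, Kf2, Kh1, Kf1, a6.
Count: 6.

6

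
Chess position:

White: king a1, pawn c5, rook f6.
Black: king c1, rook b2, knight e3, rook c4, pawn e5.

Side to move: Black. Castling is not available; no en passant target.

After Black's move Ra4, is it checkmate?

After Ra4: white king on a1; in check: yes, from the black rook on a4.
King squares — b1: attacked by Kc1; a2: attacked by Rb2; b2: attacked by Kc1.
White has no legal moves → checkmate.

yes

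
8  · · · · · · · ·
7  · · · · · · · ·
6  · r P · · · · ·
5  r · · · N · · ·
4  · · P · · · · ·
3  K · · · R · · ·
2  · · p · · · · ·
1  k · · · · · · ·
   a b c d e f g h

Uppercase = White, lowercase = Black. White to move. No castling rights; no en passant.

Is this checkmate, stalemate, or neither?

White to move; white king on a3.
In check: yes, from the black rook on a5.
King squares — a2: attacked by Ka1; b2: attacked by Ka1; b3: attacked by Rb6; a4: attacked by Ra5; b4: attacked by Rb6.
Legal moves for White: none.
In check with no legal moves → checkmate.

checkmate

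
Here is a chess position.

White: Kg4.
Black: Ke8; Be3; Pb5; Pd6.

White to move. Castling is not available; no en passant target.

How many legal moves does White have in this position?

White to move; king on g4.
In check: no.
Legal moves: Kh5, Kf5, Kh4, Kh3, Kg3, Kf3.
Count: 6.

6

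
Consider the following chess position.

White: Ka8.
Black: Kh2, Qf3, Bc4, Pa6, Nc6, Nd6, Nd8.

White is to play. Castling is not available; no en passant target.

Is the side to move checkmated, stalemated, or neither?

stalemate

White to move; white king on a8.
In check: no.
King squares — a7: attacked by Nc6; b7: attacked by Nd6; b8: attacked by Nc6.
Legal moves for White: none.
Not in check and no legal moves → stalemate.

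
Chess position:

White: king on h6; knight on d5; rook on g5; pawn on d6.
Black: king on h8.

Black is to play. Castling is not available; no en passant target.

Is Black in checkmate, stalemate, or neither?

Black to move; black king on h8.
In check: no.
King squares — g7: attacked by Rg5; h7: attacked by Kh6; g8: attacked by Rg5.
Legal moves for Black: none.
Not in check and no legal moves → stalemate.

stalemate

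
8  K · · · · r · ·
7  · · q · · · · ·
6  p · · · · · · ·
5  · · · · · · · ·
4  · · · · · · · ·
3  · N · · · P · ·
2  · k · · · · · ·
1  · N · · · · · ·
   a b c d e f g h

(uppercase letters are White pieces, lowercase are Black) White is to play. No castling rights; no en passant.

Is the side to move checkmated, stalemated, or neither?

checkmate

White to move; white king on a8.
In check: yes, from the black rook on f8.
King squares — a7: attacked by Qc7; b7: attacked by Qc7; b8: attacked by Qc7.
Legal moves for White: none.
In check with no legal moves → checkmate.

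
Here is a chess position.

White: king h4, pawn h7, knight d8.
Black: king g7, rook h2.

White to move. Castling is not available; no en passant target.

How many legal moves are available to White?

3

White to move; king on h4.
In check: yes, from the black rook on h2.
Legal moves: Kg5, Kg4, Kg3.
Count: 3.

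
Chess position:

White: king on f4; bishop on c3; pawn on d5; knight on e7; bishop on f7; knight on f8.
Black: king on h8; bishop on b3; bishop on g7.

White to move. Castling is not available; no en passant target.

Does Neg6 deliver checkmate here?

yes

After Neg6: black king on h8; in check: yes, from the white knight on g6.
King squares — g7: own bishop; h7: attacked by Nf8; g8: attacked by Bf7.
Black has no legal moves → checkmate.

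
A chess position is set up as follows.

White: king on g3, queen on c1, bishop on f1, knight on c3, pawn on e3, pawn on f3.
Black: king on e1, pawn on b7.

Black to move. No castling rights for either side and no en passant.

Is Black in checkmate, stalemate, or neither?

checkmate

Black to move; black king on e1.
In check: yes, from the white queen on c1.
King squares — d1: attacked by Qc1; f1: attacked by Qc1; d2: attacked by Qc1; e2: attacked by Bf1; f2: attacked by Kg3.
Legal moves for Black: none.
In check with no legal moves → checkmate.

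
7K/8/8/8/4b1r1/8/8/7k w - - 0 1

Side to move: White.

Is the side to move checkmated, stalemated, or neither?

White to move; white king on h8.
In check: no.
King squares — g7: attacked by Rg4; h7: attacked by Be4; g8: attacked by Rg4.
Legal moves for White: none.
Not in check and no legal moves → stalemate.

stalemate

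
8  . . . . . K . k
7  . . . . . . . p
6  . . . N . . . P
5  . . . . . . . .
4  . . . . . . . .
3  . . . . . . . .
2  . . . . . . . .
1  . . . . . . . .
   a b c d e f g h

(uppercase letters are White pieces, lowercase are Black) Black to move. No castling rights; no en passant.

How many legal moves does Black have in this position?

0

Black to move; king on h8.
In check: no.
Legal moves: none.
Count: 0.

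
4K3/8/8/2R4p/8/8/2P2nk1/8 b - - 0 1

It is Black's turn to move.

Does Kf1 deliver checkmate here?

After Kf1: white king on e8; in check: no.
White is not in check, so this cannot be checkmate.

no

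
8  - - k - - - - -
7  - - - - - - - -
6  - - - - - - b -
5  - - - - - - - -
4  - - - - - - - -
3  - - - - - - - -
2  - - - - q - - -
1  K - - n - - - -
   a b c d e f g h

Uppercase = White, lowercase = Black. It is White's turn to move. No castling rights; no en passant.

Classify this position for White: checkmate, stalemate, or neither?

White to move; white king on a1.
In check: no.
King squares — b1: attacked by Bg6; a2: attacked by Qe2; b2: attacked by Nd1.
Legal moves for White: none.
Not in check and no legal moves → stalemate.

stalemate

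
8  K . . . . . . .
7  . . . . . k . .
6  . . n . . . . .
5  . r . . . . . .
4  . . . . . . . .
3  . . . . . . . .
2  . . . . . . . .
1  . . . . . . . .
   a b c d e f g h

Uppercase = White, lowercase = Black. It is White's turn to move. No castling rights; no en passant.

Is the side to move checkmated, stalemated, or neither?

stalemate

White to move; white king on a8.
In check: no.
King squares — a7: attacked by Nc6; b7: attacked by Rb5; b8: attacked by Rb5.
Legal moves for White: none.
Not in check and no legal moves → stalemate.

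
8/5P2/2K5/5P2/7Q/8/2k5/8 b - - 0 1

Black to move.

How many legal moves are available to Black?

Black to move; king on c2.
In check: no.
Legal moves: Kd3, Kc3, Kb3, Kd2, Kb2, Kd1, Kc1, Kb1.
Count: 8.

8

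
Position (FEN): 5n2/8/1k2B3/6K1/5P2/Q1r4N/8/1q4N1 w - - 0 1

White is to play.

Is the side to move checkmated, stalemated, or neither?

neither

White to move; white king on g5.
In check: no.
Legal moves for White include: Bg8, Bc8, Bf7, Bd7, Bf5, Bd5, Bg4, Bc4, Bb3, Ba2, Kh6, Kf6, Kh5, Kh4, Kg4, Nf2, Qxf8, Qa8, ... (list truncated; more exist).
White has legal moves and is not in check → neither.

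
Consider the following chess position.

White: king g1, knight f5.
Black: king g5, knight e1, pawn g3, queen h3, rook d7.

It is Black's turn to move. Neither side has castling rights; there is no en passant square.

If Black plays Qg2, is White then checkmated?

After Qg2: white king on g1; in check: yes, from the black queen on g2.
King squares — f1: attacked by Qg2; h1: attacked by Qg2; f2: attacked by Qg2; g2: attacked by Ne1; h2: attacked by Qg2.
White has no legal moves → checkmate.

yes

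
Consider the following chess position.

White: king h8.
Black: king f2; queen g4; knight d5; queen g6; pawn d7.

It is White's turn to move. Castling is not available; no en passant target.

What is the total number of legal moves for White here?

0

White to move; king on h8.
In check: no.
Legal moves: none.
Count: 0.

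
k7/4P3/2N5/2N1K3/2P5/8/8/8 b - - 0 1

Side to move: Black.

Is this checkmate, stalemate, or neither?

stalemate

Black to move; black king on a8.
In check: no.
King squares — a7: attacked by Nc6; b7: attacked by Nc5; b8: attacked by Nc6.
Legal moves for Black: none.
Not in check and no legal moves → stalemate.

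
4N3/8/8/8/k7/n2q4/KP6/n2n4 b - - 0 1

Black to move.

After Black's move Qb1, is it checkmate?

After Qb1: white king on a2; in check: yes, from the black queen on b1.
King squares — a1: attacked by Qb1; b1: attacked by Na3; b2: own pawn; a3: attacked by Ka4; b3: attacked by Na1.
White has no legal moves → checkmate.

yes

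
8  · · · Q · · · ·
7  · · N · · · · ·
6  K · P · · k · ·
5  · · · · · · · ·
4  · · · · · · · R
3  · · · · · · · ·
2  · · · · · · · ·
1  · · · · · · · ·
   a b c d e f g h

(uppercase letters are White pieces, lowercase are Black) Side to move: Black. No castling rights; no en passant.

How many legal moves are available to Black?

Black to move; king on f6.
In check: yes, from the white queen on d8.
Legal moves: Kg7, Kf7, Kg6, Kf5, Ke5.
Count: 5.

5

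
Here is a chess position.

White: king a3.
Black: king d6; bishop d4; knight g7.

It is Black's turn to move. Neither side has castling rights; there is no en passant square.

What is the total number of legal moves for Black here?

23

Black to move; king on d6.
In check: no.
Legal moves: Ne8, Ne6, Nh5, Nf5, Ke7, Kd7, Kc7, Ke6, Kc6, Ke5, Kd5, Kc5, Ba7, Bf6, Bb6, Be5, Bc5+, Be3, Bc3, Bf2, Bb2+, Bg1, Ba1.
Count: 23.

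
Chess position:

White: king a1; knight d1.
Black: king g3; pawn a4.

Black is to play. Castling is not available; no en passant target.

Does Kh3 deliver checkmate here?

After Kh3: white king on a1; in check: no.
White is not in check, so this cannot be checkmate.

no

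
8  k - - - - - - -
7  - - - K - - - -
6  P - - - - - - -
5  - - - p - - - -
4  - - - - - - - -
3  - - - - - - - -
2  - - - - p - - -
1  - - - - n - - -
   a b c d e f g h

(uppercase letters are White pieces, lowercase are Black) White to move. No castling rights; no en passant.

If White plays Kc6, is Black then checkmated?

After Kc6: black king on a8; in check: no.
Black is not in check, so this cannot be checkmate.

no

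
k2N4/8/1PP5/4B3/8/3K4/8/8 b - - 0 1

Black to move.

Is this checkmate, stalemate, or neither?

Black to move; black king on a8.
In check: no.
King squares — a7: attacked by Pb6; b7: attacked by Pc6; b8: attacked by Be5.
Legal moves for Black: none.
Not in check and no legal moves → stalemate.

stalemate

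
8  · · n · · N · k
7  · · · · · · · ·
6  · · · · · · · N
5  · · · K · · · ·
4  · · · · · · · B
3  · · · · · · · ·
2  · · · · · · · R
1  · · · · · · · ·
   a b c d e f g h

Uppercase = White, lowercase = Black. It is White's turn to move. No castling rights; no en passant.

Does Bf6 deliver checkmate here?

yes

After Bf6: black king on h8; in check: yes, from the white bishop on f6.
King squares — g7: attacked by Bf6; h7: attacked by Nf8; g8: attacked by Nh6.
Black has no legal moves → checkmate.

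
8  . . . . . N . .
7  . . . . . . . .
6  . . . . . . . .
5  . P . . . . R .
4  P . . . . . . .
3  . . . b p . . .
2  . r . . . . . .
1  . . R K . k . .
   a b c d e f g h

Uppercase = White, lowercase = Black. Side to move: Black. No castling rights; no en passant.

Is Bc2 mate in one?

no

After Bc2: white king on d1; in check: yes, from the black bishop on c2.
White has 1 legal reply: Rxc2.
In check but a legal move exists → not checkmate.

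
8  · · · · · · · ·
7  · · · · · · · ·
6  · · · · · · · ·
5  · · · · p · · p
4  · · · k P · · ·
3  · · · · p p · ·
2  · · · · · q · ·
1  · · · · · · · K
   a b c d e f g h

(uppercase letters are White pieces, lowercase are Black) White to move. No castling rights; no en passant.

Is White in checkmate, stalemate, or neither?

White to move; white king on h1.
In check: no.
King squares — g1: attacked by Qf2; g2: attacked by Qf2; h2: attacked by Qf2.
Legal moves for White: none.
Not in check and no legal moves → stalemate.

stalemate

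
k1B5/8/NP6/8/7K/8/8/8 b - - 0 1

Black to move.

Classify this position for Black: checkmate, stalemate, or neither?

Black to move; black king on a8.
In check: no.
King squares — a7: attacked by Pb6; b7: attacked by Bc8; b8: attacked by Na6.
Legal moves for Black: none.
Not in check and no legal moves → stalemate.

stalemate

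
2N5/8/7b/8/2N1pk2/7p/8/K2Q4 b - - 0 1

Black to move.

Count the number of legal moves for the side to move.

Black to move; king on f4.
In check: no.
Legal moves: Bf8, Bg7+, Bg5, Kg5, Kf5, Kg3, e3, h2.
Count: 8.

8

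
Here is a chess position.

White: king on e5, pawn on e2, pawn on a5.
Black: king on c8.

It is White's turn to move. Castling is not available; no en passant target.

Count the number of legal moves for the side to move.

White to move; king on e5.
In check: no.
Legal moves: Kf6, Ke6, Kd6, Kf5, Kd5, Kf4, Ke4, Kd4, a6, e3, e4.
Count: 11.

11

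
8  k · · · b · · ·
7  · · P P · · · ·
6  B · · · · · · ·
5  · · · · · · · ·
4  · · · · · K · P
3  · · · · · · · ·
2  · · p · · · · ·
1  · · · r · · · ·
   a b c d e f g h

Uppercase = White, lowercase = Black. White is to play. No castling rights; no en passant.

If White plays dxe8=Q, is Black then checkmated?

After dxe8=Q: black king on a8; in check: yes, from the white queen on e8.
Black has 2 legal replies: Ka7, Rd8.
In check but a legal move exists → not checkmate.

no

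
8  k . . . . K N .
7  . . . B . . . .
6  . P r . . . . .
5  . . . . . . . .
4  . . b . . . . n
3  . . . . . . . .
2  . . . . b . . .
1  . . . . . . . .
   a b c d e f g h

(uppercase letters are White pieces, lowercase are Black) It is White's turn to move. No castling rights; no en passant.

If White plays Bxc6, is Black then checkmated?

no

After Bxc6: black king on a8; in check: yes, from the white bishop on c6.
Black has 1 legal reply: Kb8.
In check but a legal move exists → not checkmate.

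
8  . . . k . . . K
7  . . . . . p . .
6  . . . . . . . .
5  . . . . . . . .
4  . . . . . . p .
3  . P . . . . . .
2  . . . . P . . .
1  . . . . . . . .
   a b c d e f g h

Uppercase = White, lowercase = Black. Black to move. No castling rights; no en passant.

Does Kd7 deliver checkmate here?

no

After Kd7: white king on h8; in check: no.
White is not in check, so this cannot be checkmate.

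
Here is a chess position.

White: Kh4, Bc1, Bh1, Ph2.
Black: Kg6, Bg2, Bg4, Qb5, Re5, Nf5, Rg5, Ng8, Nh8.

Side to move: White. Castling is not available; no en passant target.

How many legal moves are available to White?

White to move; king on h4.
In check: yes, from the black knight on f5.
Legal moves: none.
Count: 0.

0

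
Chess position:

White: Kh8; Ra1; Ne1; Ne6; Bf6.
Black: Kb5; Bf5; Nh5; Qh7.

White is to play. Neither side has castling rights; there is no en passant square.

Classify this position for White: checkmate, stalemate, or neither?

checkmate

White to move; white king on h8.
In check: yes, from the black queen on h7.
King squares — g7: attacked by Nh5; h7: attacked by Bf5; g8: attacked by Qh7.
Legal moves for White: none.
In check with no legal moves → checkmate.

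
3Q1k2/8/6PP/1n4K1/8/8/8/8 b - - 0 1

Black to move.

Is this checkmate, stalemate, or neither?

checkmate

Black to move; black king on f8.
In check: yes, from the white queen on d8.
King squares — e7: attacked by Qd8; f7: attacked by Pg6; g7: attacked by Ph6; e8: attacked by Qd8; g8: attacked by Qd8.
Legal moves for Black: none.
In check with no legal moves → checkmate.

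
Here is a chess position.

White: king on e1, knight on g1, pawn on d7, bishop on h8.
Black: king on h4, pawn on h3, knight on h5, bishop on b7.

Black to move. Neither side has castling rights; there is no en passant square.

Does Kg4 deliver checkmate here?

no

After Kg4: white king on e1; in check: no.
White is not in check, so this cannot be checkmate.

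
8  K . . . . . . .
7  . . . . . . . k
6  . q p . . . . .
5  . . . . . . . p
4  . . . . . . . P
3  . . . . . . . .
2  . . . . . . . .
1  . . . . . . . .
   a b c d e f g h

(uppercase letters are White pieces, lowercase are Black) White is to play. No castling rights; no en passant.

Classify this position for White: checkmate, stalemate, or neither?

White to move; white king on a8.
In check: no.
King squares — a7: attacked by Qb6; b7: attacked by Qb6; b8: attacked by Qb6.
Legal moves for White: none.
Not in check and no legal moves → stalemate.

stalemate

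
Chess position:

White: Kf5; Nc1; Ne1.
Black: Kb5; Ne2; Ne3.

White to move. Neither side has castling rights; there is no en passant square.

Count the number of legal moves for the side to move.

6

White to move; king on f5.
In check: yes, from the black knight on e3.
Legal moves: Kg6, Kf6, Ke6, Kg5, Ke5, Ke4.
Count: 6.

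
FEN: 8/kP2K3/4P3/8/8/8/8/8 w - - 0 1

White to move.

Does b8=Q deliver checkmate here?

no

After b8=Q: black king on a7; in check: yes, from the white queen on b8.
Black has 2 legal replies: Kxb8, Ka6.
In check but a legal move exists → not checkmate.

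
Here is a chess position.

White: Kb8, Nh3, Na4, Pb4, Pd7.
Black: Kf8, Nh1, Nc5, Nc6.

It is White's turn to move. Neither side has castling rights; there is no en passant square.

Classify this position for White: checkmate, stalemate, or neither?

White to move; white king on b8.
In check: yes, from the black knight on c6.
Legal moves for White: Kc8, Ka8, Kc7.
White is in check but has 3 legal moves → neither.

neither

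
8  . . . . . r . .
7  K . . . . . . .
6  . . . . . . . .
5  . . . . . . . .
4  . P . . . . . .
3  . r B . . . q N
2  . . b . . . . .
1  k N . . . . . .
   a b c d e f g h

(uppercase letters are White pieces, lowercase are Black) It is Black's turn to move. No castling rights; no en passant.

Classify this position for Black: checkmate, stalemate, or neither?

neither

Black to move; black king on a1.
In check: yes, from the white bishop on c3.
Legal moves for Black: Ka2, Kxb1, Qxc3, Rxc3, Rb2.
Black is in check but has 5 legal moves → neither.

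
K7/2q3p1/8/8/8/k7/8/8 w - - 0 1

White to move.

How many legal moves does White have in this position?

0

White to move; king on a8.
In check: no.
Legal moves: none.
Count: 0.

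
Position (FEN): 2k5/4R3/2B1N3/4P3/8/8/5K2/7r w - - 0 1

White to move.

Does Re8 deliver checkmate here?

After Re8: black king on c8; in check: yes, from the white rook on e8.
King squares — b7: attacked by Bc6; c7: attacked by Ne6; d7: attacked by Bc6; b8: attacked by Re8; d8: attacked by Ne6.
Black has no legal moves → checkmate.

yes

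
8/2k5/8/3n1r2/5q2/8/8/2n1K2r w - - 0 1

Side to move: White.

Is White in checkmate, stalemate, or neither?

White to move; white king on e1.
In check: yes, from the black rook on h1.
King squares — d1: attacked by Rh1; f1: attacked by Rh1; d2: attacked by Qf4; e2: attacked by Nc1; f2: attacked by Qf4.
Legal moves for White: none.
In check with no legal moves → checkmate.

checkmate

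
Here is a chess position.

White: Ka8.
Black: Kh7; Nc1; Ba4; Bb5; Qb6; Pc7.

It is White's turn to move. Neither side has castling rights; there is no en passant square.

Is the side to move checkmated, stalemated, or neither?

stalemate

White to move; white king on a8.
In check: no.
King squares — a7: attacked by Qb6; b7: attacked by Qb6; b8: attacked by Qb6.
Legal moves for White: none.
Not in check and no legal moves → stalemate.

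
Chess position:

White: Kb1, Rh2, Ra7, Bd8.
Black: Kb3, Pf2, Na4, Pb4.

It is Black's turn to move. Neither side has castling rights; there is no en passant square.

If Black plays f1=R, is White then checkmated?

yes

After f1=R: white king on b1; in check: yes, from the black rook on f1.
King squares — a1: attacked by Rf1; c1: attacked by Rf1; a2: attacked by Kb3; b2: attacked by Kb3; c2: attacked by Kb3.
White has no legal moves → checkmate.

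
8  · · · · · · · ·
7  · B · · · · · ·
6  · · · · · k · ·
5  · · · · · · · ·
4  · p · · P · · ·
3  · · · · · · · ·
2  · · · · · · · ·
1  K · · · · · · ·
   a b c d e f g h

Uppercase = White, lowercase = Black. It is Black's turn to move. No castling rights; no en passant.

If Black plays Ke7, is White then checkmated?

no

After Ke7: white king on a1; in check: no.
White is not in check, so this cannot be checkmate.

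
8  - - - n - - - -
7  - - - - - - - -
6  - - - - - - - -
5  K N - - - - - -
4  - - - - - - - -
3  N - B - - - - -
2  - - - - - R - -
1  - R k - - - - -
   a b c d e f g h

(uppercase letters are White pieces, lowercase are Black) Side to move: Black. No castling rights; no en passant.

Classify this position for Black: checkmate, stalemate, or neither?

Black to move; black king on c1.
In check: yes, from the white rook on b1.
King squares — b1: attacked by Na3; d1: attacked by Rb1; b2: attacked by Rb1; c2: attacked by Rf2; d2: attacked by Rf2.
Legal moves for Black: none.
In check with no legal moves → checkmate.

checkmate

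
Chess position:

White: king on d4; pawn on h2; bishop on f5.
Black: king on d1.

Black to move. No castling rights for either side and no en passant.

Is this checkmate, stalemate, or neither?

Black to move; black king on d1.
In check: no.
Legal moves for Black: Ke2, Kd2, Ke1, Kc1.
Black has 4 legal moves and is not in check → neither.

neither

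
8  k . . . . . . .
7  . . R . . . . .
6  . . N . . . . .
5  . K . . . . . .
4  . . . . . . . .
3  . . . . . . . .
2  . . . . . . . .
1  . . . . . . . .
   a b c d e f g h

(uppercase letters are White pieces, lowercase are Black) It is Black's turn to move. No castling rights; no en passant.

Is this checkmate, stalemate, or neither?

stalemate

Black to move; black king on a8.
In check: no.
King squares — a7: attacked by Nc6; b7: attacked by Rc7; b8: attacked by Nc6.
Legal moves for Black: none.
Not in check and no legal moves → stalemate.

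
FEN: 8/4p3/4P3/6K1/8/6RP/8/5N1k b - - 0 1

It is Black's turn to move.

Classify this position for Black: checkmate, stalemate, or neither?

Black to move; black king on h1.
In check: no.
King squares — g1: attacked by Rg3; g2: attacked by Rg3; h2: attacked by Nf1.
Legal moves for Black: none.
Not in check and no legal moves → stalemate.

stalemate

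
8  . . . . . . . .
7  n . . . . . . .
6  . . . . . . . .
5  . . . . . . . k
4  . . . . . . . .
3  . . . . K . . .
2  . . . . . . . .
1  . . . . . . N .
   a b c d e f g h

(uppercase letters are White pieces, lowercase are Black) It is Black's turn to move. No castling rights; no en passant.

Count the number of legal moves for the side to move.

8

Black to move; king on h5.
In check: no.
Legal moves: Nc8, Nc6, Nb5, Kh6, Kg6, Kg5, Kh4, Kg4.
Count: 8.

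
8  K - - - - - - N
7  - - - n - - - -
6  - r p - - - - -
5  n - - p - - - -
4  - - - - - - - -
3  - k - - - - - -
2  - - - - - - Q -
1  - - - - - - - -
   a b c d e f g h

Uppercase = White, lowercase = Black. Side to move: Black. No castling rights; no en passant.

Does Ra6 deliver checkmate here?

yes

After Ra6: white king on a8; in check: yes, from the black rook on a6.
King squares — a7: attacked by Ra6; b7: attacked by Na5; b8: attacked by Nd7.
White has no legal moves → checkmate.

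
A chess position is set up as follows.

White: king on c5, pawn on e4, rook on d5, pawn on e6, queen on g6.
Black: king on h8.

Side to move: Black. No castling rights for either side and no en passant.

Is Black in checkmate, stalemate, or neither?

stalemate

Black to move; black king on h8.
In check: no.
King squares — g7: attacked by Qg6; h7: attacked by Qg6; g8: attacked by Qg6.
Legal moves for Black: none.
Not in check and no legal moves → stalemate.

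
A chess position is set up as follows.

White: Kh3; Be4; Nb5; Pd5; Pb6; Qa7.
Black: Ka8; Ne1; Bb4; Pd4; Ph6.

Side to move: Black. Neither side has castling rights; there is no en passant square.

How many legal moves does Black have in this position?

Black to move; king on a8.
In check: yes, from the white queen on a7.
Legal moves: none.
Count: 0.

0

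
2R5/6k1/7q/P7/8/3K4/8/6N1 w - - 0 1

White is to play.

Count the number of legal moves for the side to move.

24

White to move; king on d3.
In check: no.
Legal moves: Rh8, Rg8+, Rf8, Re8, Rd8, Rb8, Ra8, Rc7+, Rc6, Rc5, Rc4, Rc3, Rc2, Rc1, Ke4, Kd4, Kc4, Kc3, Ke2, Kc2, Nh3, Nf3, Ne2, a6.
Count: 24.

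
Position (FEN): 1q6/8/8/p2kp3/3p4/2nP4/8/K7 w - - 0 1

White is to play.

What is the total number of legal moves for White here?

White to move; king on a1.
In check: no.
Legal moves: none.
Count: 0.

0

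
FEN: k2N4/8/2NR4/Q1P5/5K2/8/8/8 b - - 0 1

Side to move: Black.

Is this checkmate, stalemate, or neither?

Black to move; black king on a8.
In check: yes, from the white queen on a5.
King squares — a7: attacked by Qa5; b7: attacked by Nd8; b8: attacked by Nc6.
Legal moves for Black: none.
In check with no legal moves → checkmate.

checkmate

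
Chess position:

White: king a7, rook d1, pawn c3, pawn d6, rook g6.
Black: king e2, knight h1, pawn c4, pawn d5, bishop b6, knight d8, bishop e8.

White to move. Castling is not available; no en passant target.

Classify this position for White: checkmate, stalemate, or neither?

White to move; white king on a7.
In check: yes, from the black bishop on b6.
Legal moves for White: Kb8, Ka8, Kxb6, Ka6.
White is in check but has 4 legal moves → neither.

neither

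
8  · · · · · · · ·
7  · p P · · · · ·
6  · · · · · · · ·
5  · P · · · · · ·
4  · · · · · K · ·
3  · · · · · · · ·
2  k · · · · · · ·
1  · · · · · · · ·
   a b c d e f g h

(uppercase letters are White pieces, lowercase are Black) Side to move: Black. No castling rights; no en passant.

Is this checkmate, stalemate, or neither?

neither

Black to move; black king on a2.
In check: no.
Legal moves for Black: Kb3, Ka3, Kb2, Kb1, Ka1, b6.
Black has 6 legal moves and is not in check → neither.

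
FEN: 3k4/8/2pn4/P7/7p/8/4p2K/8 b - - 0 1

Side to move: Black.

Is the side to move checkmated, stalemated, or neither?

neither

Black to move; black king on d8.
In check: no.
Legal moves for Black include: Ke8, Kc8, Ke7, Kd7, Kc7, Ne8, Nc8, Nf7, Nb7, Nf5, Nb5, Ne4, Nc4, c5, h3, e1=Q, e1=R, e1=B, ... (list truncated; more exist).
Black has legal moves and is not in check → neither.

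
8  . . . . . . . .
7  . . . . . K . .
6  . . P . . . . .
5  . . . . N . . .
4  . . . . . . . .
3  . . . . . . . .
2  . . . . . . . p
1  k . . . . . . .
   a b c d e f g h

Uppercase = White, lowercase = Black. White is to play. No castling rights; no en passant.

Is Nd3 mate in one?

no

After Nd3: black king on a1; in check: no.
Black is not in check, so this cannot be checkmate.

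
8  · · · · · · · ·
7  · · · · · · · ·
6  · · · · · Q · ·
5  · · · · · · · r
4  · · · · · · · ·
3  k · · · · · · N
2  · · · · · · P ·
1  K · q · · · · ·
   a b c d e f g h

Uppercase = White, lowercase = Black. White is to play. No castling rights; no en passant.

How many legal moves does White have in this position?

White to move; king on a1.
In check: yes, from the black queen on c1.
Legal moves: none.
Count: 0.

0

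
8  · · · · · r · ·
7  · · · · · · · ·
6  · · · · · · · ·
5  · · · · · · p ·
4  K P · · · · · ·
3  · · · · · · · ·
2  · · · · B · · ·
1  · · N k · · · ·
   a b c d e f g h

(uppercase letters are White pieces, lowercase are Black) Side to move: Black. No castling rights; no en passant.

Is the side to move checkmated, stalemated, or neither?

Black to move; black king on d1.
In check: yes, from the white bishop on e2.
King squares — c1: available; e1: available; c2: available; d2: available; e2: attacked by Nc1.
Legal moves for Black: Kd2, Kc2, Ke1, Kxc1.
Black is in check but has 4 legal moves → neither.

neither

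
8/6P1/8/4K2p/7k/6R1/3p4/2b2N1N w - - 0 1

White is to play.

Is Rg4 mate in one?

no

After Rg4: black king on h4; in check: yes, from the white rook on g4.
Black has 3 legal replies: Kxg4, Kh3, hxg4.
In check but a legal move exists → not checkmate.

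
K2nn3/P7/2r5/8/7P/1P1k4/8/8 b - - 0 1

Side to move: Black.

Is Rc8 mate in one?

yes

After Rc8: white king on a8; in check: yes, from the black rook on c8.
King squares — a7: own pawn; b7: attacked by Nd8; b8: attacked by Rc8.
White has no legal moves → checkmate.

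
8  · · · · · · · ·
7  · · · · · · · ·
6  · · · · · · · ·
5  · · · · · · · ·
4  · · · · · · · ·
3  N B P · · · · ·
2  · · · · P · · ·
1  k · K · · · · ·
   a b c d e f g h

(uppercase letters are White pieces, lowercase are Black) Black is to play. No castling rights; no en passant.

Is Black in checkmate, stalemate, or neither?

stalemate

Black to move; black king on a1.
In check: no.
King squares — b1: attacked by Kc1; a2: attacked by Bb3; b2: attacked by Kc1.
Legal moves for Black: none.
Not in check and no legal moves → stalemate.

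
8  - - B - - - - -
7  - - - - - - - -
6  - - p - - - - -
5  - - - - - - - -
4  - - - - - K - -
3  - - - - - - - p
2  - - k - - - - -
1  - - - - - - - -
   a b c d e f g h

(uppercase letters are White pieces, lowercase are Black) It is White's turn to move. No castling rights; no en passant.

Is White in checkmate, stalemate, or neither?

neither

White to move; white king on f4.
In check: no.
Legal moves for White: Bd7, Bb7, Be6, Ba6, Bf5+, Bg4, Bxh3, Kg5, Kf5, Ke5, Kg4, Ke4, Kg3, Kf3, Ke3.
White has 15 legal moves and is not in check → neither.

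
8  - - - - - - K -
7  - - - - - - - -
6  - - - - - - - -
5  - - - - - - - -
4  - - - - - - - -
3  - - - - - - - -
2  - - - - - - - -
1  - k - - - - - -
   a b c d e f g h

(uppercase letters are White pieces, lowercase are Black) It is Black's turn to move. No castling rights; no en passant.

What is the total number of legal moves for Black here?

Black to move; king on b1.
In check: no.
Legal moves: Kc2, Kb2, Ka2, Kc1, Ka1.
Count: 5.

5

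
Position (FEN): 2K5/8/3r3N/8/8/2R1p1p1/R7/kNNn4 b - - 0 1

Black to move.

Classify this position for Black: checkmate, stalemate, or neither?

Black to move; black king on a1.
In check: yes, from the white rook on a2.
Legal moves for Black: Kxb1.
Black is in check but has 1 legal move → neither.

neither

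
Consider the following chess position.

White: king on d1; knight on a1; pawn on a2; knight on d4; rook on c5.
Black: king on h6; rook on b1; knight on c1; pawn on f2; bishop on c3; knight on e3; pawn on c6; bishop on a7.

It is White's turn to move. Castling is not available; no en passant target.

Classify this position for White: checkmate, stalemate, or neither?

White to move; white king on d1.
In check: yes, from the black knight on e3.
King squares — c1: attacked by Rb1; e1: attacked by Pf2; c2: attacked by Ne3; d2: attacked by Bc3; e2: attacked by Nc1.
Legal moves for White: none.
In check with no legal moves → checkmate.

checkmate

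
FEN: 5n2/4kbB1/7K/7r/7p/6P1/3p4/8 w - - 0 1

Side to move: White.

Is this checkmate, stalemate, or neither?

White to move; white king on h6.
In check: yes, from the black rook on h5.
King squares — g5: attacked by Rh5; h5: attacked by Bf7; g6: attacked by Bf7; g7: own bishop; h7: attacked by Rh5.
Legal moves for White: none.
In check with no legal moves → checkmate.

checkmate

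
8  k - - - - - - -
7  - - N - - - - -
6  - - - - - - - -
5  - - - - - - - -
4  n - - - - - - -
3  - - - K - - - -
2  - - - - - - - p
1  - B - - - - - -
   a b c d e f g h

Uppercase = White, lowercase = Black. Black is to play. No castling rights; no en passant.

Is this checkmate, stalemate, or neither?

Black to move; black king on a8.
In check: yes, from the white knight on c7.
King squares — a7: available; b7: available; b8: available.
Legal moves for Black: Kb8, Kb7, Ka7.
Black is in check but has 3 legal moves → neither.

neither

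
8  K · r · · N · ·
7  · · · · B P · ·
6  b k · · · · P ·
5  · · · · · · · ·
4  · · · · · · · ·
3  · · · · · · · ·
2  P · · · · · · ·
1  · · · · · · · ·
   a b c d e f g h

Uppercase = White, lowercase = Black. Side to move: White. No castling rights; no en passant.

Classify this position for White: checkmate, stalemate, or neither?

White to move; white king on a8.
In check: yes, from the black rook on c8.
King squares — a7: attacked by Kb6; b7: attacked by Ba6; b8: attacked by Rc8.
Legal moves for White: none.
In check with no legal moves → checkmate.

checkmate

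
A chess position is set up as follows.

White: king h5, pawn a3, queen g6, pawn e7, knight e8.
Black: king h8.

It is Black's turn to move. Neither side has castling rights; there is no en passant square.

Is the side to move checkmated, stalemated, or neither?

Black to move; black king on h8.
In check: no.
King squares — g7: attacked by Qg6; h7: attacked by Qg6; g8: attacked by Qg6.
Legal moves for Black: none.
Not in check and no legal moves → stalemate.

stalemate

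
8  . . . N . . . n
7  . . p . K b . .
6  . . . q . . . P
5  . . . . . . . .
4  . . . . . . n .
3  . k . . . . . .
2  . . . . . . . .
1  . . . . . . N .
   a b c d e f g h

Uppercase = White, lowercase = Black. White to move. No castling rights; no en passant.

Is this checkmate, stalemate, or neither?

checkmate

White to move; white king on e7.
In check: yes, from the black queen on d6.
King squares — d6: attacked by Pc7; e6: attacked by Qd6; f6: attacked by Ng4; d7: attacked by Qd6; f7: attacked by Nh8; d8: own knight; e8: attacked by Bf7; f8: attacked by Qd6.
Legal moves for White: none.
In check with no legal moves → checkmate.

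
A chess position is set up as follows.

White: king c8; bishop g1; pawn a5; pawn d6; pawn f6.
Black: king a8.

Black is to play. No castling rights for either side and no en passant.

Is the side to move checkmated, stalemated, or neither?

stalemate

Black to move; black king on a8.
In check: no.
King squares — a7: attacked by Bg1; b7: attacked by Kc8; b8: attacked by Kc8.
Legal moves for Black: none.
Not in check and no legal moves → stalemate.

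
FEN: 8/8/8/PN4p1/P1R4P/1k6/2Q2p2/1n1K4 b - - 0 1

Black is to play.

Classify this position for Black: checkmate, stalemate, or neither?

Black to move; black king on b3.
In check: yes, from the white queen on c2.
King squares — a2: attacked by Qc2; b2: attacked by Qc2; c2: attacked by Kd1; a3: attacked by Nb5; c3: attacked by Qc2; a4: attacked by Qc2; b4: attacked by Rc4; c4: attacked by Qc2.
Legal moves for Black: none.
In check with no legal moves → checkmate.

checkmate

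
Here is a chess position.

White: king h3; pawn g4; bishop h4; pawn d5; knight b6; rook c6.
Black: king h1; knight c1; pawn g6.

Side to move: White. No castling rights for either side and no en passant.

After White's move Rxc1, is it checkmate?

yes

After Rxc1: black king on h1; in check: yes, from the white rook on c1.
King squares — g1: attacked by Rc1; g2: attacked by Kh3; h2: attacked by Kh3.
Black has no legal moves → checkmate.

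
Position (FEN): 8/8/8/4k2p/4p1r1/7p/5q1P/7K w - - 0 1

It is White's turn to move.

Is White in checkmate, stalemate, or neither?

stalemate

White to move; white king on h1.
In check: no.
King squares — g1: attacked by Qf2; g2: attacked by Qf2; h2: own pawn.
Legal moves for White: none.
Not in check and no legal moves → stalemate.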